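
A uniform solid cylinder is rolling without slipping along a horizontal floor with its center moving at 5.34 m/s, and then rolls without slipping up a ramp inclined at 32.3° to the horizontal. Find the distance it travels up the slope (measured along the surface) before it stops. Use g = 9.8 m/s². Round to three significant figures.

Here I = (1/2)MR², so the shape factor k = I/(MR²) = 0.5.
Pure rolling means v = ωR; then KE = ½Mv² + ½I(v/R)² = ½(1+k)Mv² = (3/4)Mv².
Setting this equal to Mgh gives the vertical rise h = (1+k)v₀²/(2g) = 1.5×5.34²/(2×9.8) = 2.182 m.
The distance along the slope is d = h/sinθ = 2.182/sin32.3° ≈ 4.08 m.

d ≈ 4.08 m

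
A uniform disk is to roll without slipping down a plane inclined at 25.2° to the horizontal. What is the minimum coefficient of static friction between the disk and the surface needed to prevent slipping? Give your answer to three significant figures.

The moment of inertia is (1/2)MR², giving k ≡ I/(MR²) = 0.5.
Translational: Mg sinθ − f = Ma. Rotational about the CM: fR = Iα = kMRa, so f = kMa.
These give a = g sinθ/(1+k) and the required friction f = kMg sinθ/(1+k).
With N = Mg cosθ, the no-slip condition f ≤ μN gives μ_min = f/N = k tanθ/(1+k).
μ_min = 0.5 × tan25.2° / 1.5 ≈ 0.157.

μ_min ≈ 0.157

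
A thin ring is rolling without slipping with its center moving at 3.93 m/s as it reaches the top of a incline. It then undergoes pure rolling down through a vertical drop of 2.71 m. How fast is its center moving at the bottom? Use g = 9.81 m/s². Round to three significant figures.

v ≈ 6.48 m/s

For this body I = MR², i.e. k = I/(MR²) = 1.
The rolling condition ω = v/R makes the rotational term ½I(v/R)² = ½kMv², so KE_total = ½(1+k)Mv² = Mv².
Energy conservation: Mv₀² + Mgh = Mv², so v² = v₀² + 2gh/(1+k).
v = √(3.93² + 2×9.81×2.71/2) = √42.03 ≈ 6.48 m/s.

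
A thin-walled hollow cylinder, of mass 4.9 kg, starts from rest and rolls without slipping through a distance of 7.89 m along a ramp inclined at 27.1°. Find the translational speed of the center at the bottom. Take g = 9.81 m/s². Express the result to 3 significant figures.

v ≈ 5.94 m/s

The moment of inertia is MR², giving k ≡ I/(MR²) = 1.
The rolling condition ω = v/R makes the rotational term ½I(v/R)² = ½kMv², so KE_total = ½(1+k)Mv² = Mv².
The vertical drop is h = L sinθ = 7.89 × sin27.1° = 3.594 m.
Energy conservation: Mgh = Mv², so v = √(2gh/(1+k)) = √(2 × 9.81 × 3.594 / 2) ≈ 5.94 m/s.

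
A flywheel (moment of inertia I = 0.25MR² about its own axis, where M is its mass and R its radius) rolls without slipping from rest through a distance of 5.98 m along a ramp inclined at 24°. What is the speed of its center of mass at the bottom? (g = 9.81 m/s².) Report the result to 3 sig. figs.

v ≈ 6.18 m/s

For this body I = 0.25MR², i.e. k = I/(MR²) = 0.25.
Since it rolls without slipping, ω = v/R and KE = ½Mv² + ½Iω² = ½(1+k)Mv² = (5/8)Mv².
The vertical drop is h = L sinθ = 5.98 × sin24° = 2.432 m.
Setting Mgh = (5/8)Mv² gives v = √(2gh/(1+k)) = √(2·9.81·2.432/1.25) ≈ 6.18 m/s.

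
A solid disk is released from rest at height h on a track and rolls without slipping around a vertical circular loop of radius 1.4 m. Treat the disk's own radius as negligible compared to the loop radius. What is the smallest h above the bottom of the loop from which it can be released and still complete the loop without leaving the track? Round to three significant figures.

h_min ≈ 3.85 m

With I = (1/2)MR², the ratio k = I/(MR²) is 0.5.
At the top of the loop, the minimum-contact condition is Mg = Mv_top²/r, so v_top² = gr.
With ω = v/R, the kinetic energy at speed v is ½(1+k)Mv² = (3/4)Mv².
Energy conservation from release (height h) to the top (height 2r): Mgh = Mg(2r) + (3/4)M·gr.
Thus h_min = 2r + (1+k)r/2 = r(2 + 1.5/2) = 1.4 × 2.75 ≈ 3.85 m.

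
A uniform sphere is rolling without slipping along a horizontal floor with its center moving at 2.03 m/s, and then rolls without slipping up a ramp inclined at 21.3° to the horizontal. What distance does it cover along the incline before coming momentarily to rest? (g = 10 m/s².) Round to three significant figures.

d ≈ 0.794 m

For this body I = (2/5)MR², i.e. k = I/(MR²) = 0.4.
The rolling condition ω = v/R makes the rotational term ½I(v/R)² = ½kMv², so KE_total = ½(1+k)Mv² = (7/10)Mv².
Setting this equal to Mgh gives the vertical rise h = (1+k)v₀²/(2g) = 1.4×2.03²/(2×10) = 0.2885 m.
The distance along the slope is d = h/sinθ = 0.2885/sin21.3° ≈ 0.794 m.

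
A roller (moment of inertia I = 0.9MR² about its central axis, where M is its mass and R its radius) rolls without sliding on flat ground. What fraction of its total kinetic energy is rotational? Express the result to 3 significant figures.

The moment of inertia is 0.9MR², giving k ≡ I/(MR²) = 0.9.
Since ω = v/R, the translational part is ½Mv² and the rotational part is ½I(v/R)² = ½kMv²; the total is ½(1+k)Mv².
The rotational fraction is therefore k/(1+k) = 0.9/1.9 ≈ 0.474.

fraction ≈ 0.474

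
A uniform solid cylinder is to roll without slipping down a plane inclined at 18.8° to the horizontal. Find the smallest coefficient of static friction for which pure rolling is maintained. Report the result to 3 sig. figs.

μ_min ≈ 0.113

For this body I = (1/2)MR², i.e. k = I/(MR²) = 0.5.
Translational: Mg sinθ − f = Ma. Rotational about the CM: fR = Iα = kMRa, so f = kMa.
These give a = g sinθ/(1+k) and the required friction f = kMg sinθ/(1+k).
The normal force is N = Mg cosθ, so μ_min = f/N = k tanθ/(1+k).
μ_min = 0.5 × tan18.8° / 1.5 ≈ 0.113.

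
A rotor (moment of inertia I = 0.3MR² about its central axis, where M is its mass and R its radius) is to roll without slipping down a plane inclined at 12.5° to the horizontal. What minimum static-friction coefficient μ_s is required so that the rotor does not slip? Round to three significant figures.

Here I = 0.3MR², so the shape factor k = I/(MR²) = 0.3.
Newton's second law down the slope: Mg sinθ − f = Ma. The torque equation fR = Iα (with α = a/R) gives f = kMa.
These give a = g sinθ/(1+k) and the required friction f = kMg sinθ/(1+k).
The normal force is N = Mg cosθ, so μ_min = f/N = k tanθ/(1+k).
μ_min = 0.3 × tan12.5° / 1.3 ≈ 0.0512.

μ_min ≈ 0.0512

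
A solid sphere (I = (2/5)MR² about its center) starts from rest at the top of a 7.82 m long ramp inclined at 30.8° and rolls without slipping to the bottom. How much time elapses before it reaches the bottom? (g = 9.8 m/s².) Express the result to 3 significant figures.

t ≈ 2.09 s

With I = (2/5)MR², the ratio k = I/(MR²) is 0.4.
Translational: Mg sinθ − f = Ma. Rotational about the CM: fR = Iα = kMRa, so f = kMa.
Hence a = g sinθ/(1+k) = 9.8×sin30.8°/1.4 = 3.584 m/s².
Starting from rest, L = ½at², so t = √(2L/a) = √(2×7.82/3.584) ≈ 2.09 s.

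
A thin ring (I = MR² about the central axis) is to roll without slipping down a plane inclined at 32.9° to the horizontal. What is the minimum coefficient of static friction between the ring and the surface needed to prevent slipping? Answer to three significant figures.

Here I = MR², so the shape factor k = I/(MR²) = 1.
Translational: Mg sinθ − f = Ma. Rotational about the CM: fR = Iα = kMRa, so f = kMa.
These give a = g sinθ/(1+k) and the required friction f = kMg sinθ/(1+k).
The normal force is N = Mg cosθ, so μ_min = f/N = k tanθ/(1+k).
μ_min = 1 × tan32.9° / 2 ≈ 0.323.

μ_min ≈ 0.323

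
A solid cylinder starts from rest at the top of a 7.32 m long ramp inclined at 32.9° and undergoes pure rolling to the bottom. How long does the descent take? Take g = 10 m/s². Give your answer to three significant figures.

The moment of inertia is (1/2)MR², giving k ≡ I/(MR²) = 0.5.
Translational: Mg sinθ − f = Ma. Rotational about the CM: fR = Iα = kMRa, so f = kMa.
Hence a = g sinθ/(1+k) = 10×sin32.9°/1.5 = 3.621 m/s².
Starting from rest, L = ½at², so t = √(2L/a) = √(2×7.32/3.621) ≈ 2.01 s.

t ≈ 2.01 s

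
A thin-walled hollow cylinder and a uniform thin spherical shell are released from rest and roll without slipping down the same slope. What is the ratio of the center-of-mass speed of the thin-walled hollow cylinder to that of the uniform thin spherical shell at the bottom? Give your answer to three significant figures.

v_ratio ≈ 0.913

Each satisfies Mgh = ½(1+k)Mv² with k = I/(MR²), so v ∝ 1/√(1+k).
For the thin-walled hollow cylinder k = 1; for the uniform thin spherical shell k = 2/3.
v₁/v₂ = √((1+k₂)/(1+k₁)) = √(1.667/2) ≈ 0.913.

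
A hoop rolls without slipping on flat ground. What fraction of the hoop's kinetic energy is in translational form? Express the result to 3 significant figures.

fraction ≈ 0.500

For this body I = MR², i.e. k = I/(MR²) = 1.
With ω = v/R, KE_trans = ½Mv² and KE_rot = ½Iω² = ½kMv², so KE_total = ½(1+k)Mv².
The translational fraction is therefore 1/(1+k) = 1/2 ≈ 0.500.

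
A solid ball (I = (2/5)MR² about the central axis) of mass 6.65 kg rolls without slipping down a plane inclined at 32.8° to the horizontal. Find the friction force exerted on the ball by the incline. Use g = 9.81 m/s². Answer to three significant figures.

f ≈ 10.1 N

For this body I = (2/5)MR², i.e. k = I/(MR²) = 0.4.
Newton's second law down the slope: Mg sinθ − f = Ma. The torque equation fR = Iα (with α = a/R) gives f = kMa.
Combining, a = g sinθ/(1+k) and f = kMa = kMg sinθ/(1+k).
f = 0.4 × 6.65 × 9.81 × sin32.8° / 1.4 ≈ 10.1 N.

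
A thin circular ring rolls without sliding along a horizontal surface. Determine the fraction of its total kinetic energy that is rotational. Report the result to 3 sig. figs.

The moment of inertia is MR², giving k ≡ I/(MR²) = 1.
Since ω = v/R, the translational part is ½Mv² and the rotational part is ½I(v/R)² = ½kMv²; the total is ½(1+k)Mv².
The rotational fraction is therefore k/(1+k) = 1/2 ≈ 0.500.

fraction ≈ 0.500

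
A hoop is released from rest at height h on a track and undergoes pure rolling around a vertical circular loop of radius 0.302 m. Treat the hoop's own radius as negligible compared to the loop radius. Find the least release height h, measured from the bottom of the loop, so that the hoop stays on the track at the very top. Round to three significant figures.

h_min ≈ 0.906 m

For this body I = MR², i.e. k = I/(MR²) = 1.
At the top, contact is just lost when gravity alone supplies the centripetal force: Mg = Mv_top²/r, i.e. v_top² = gr.
With ω = v/R, the kinetic energy at speed v is ½(1+k)Mv² = Mv².
Energy conservation from release (height h) to the top (height 2r): Mgh = Mg(2r) + M·gr.
Thus h_min = 2r + (1+k)r/2 = r(2 + 2/2) = 0.302 × 3 ≈ 0.906 m.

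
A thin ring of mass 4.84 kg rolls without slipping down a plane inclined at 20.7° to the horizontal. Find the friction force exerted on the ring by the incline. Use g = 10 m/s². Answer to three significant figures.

With I = MR², the ratio k = I/(MR²) is 1.
Along the incline Mg sinθ − f = Ma, and torque about the center fR = Iα = kMR²(a/R) gives f = kMa.
Combining, a = g sinθ/(1+k) and f = kMa = kMg sinθ/(1+k).
f = 1 × 4.84 × 10 × sin20.7° / 2 ≈ 8.55 N.

f ≈ 8.55 N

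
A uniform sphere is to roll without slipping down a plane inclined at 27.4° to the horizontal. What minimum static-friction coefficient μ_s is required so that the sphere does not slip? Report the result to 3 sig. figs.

μ_min ≈ 0.148

For this body I = (2/5)MR², i.e. k = I/(MR²) = 0.4.
Along the incline Mg sinθ − f = Ma, and torque about the center fR = Iα = kMR²(a/R) gives f = kMa.
These give a = g sinθ/(1+k) and the required friction f = kMg sinθ/(1+k).
The normal force is N = Mg cosθ, so μ_min = f/N = k tanθ/(1+k).
μ_min = 0.4 × tan27.4° / 1.4 ≈ 0.148.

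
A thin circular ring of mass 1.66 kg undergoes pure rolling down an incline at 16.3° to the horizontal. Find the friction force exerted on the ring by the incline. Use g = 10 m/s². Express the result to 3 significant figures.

f ≈ 2.33 N

The moment of inertia is MR², giving k ≡ I/(MR²) = 1.
Along the incline Mg sinθ − f = Ma, and torque about the center fR = Iα = kMR²(a/R) gives f = kMa.
Combining, a = g sinθ/(1+k) and f = kMa = kMg sinθ/(1+k).
f = 1 × 1.66 × 10 × sin16.3° / 2 ≈ 2.33 N.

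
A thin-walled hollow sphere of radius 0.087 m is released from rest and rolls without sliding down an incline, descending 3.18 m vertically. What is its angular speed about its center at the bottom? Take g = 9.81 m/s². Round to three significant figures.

The moment of inertia is (2/3)MR², giving k ≡ I/(MR²) = 2/3.
Rolling without slipping gives ω = v/R, so the total kinetic energy is ½Mv² + ½Iω² = ½(1+k)Mv² = (5/6)Mv².
Energy conservation Mgh = ½(1+k)Mv² gives v = √(2gh/(1+k)) = √(2 × 9.81 × 3.18 / 1.667) = 6.118 m/s.
Then ω = v/R = 6.118 / 0.087 ≈ 70.3 rad/s.

ω ≈ 70.3 rad/s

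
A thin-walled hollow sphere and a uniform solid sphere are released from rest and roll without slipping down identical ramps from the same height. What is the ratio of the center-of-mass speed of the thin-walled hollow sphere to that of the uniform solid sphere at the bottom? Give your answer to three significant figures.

Each satisfies Mgh = ½(1+k)Mv² with k = I/(MR²), so v ∝ 1/√(1+k).
For the thin-walled hollow sphere k = 2/3; for the uniform solid sphere k = 0.4.
v₁/v₂ = √((1+k₂)/(1+k₁)) = √(1.4/1.667) ≈ 0.917.

v_ratio ≈ 0.917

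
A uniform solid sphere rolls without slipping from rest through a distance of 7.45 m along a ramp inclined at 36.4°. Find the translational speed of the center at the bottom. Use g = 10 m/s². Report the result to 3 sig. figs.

The moment of inertia is (2/5)MR², giving k ≡ I/(MR²) = 0.4.
Since it rolls without slipping, ω = v/R and KE = ½Mv² + ½Iω² = ½(1+k)Mv² = (7/10)Mv².
The vertical drop is h = L sinθ = 7.45 × sin36.4° = 4.421 m.
Setting Mgh = (7/10)Mv² gives v = √(2gh/(1+k)) = √(2·10·4.421/1.4) ≈ 7.95 m/s.

v ≈ 7.95 m/s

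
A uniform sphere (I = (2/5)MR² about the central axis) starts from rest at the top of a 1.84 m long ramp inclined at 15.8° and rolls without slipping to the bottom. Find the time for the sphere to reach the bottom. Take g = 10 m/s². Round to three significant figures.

The moment of inertia is (2/5)MR², giving k ≡ I/(MR²) = 0.4.
Translational: Mg sinθ − f = Ma. Rotational about the CM: fR = Iα = kMRa, so f = kMa.
Hence a = g sinθ/(1+k) = 10×sin15.8°/1.4 = 1.945 m/s².
Starting from rest, L = ½at², so t = √(2L/a) = √(2×1.84/1.945) ≈ 1.38 s.

t ≈ 1.38 s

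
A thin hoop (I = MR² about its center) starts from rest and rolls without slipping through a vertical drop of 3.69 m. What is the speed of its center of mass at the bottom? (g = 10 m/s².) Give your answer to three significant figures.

v ≈ 6.07 m/s

With I = MR², the ratio k = I/(MR²) is 1.
The rolling condition ω = v/R makes the rotational term ½I(v/R)² = ½kMv², so KE_total = ½(1+k)Mv² = Mv².
Setting Mgh = Mv² gives v = √(2gh/(1+k)) = √(2·10·3.69/2) ≈ 6.07 m/s.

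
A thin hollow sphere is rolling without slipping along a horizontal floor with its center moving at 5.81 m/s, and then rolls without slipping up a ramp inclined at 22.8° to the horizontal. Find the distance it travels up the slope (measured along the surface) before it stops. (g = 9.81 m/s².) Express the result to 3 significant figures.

With I = (2/3)MR², the ratio k = I/(MR²) is 2/3.
Pure rolling means v = ωR; then KE = ½Mv² + ½I(v/R)² = ½(1+k)Mv² = (5/6)Mv².
Setting this equal to Mgh gives the vertical rise h = (1+k)v₀²/(2g) = 1.667×5.81²/(2×9.81) = 2.867 m.
Along the incline, d = h/sinθ = 2.867/sin22.8° ≈ 7.40 m.

d ≈ 7.40 m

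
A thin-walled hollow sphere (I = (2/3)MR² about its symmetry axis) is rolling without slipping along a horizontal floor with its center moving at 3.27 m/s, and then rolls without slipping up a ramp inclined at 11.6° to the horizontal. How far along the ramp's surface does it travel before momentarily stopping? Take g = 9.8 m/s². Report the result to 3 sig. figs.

d ≈ 4.52 m

The moment of inertia is (2/3)MR², giving k ≡ I/(MR²) = 2/3.
Since it rolls without slipping, ω = v/R and KE = ½Mv² + ½Iω² = ½(1+k)Mv² = (5/6)Mv².
Setting this equal to Mgh gives the vertical rise h = (1+k)v₀²/(2g) = 1.667×3.27²/(2×9.8) = 0.9093 m.
The distance along the slope is d = h/sinθ = 0.9093/sin11.6° ≈ 4.52 m.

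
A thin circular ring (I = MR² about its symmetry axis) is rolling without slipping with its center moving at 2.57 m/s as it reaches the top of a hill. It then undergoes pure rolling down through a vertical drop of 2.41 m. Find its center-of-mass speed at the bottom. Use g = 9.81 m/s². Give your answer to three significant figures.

v ≈ 5.50 m/s

Here I = MR², so the shape factor k = I/(MR²) = 1.
Since it rolls without slipping, ω = v/R and KE = ½Mv² + ½Iω² = ½(1+k)Mv² = Mv².
Conserving energy between top and bottom: Mv² = Mv₀² + Mgh, hence v² = v₀² + 2gh/(1+k).
v = √(2.57² + 2×9.81×2.41/2) = √30.25 ≈ 5.50 m/s.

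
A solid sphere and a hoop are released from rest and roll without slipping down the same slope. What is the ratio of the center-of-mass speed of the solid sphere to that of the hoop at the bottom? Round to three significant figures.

Each satisfies Mgh = ½(1+k)Mv² with k = I/(MR²), so v ∝ 1/√(1+k).
For the solid sphere k = 0.4; for the hoop k = 1.
v₁/v₂ = √((1+k₂)/(1+k₁)) = √(2/1.4) ≈ 1.20.

v_ratio ≈ 1.20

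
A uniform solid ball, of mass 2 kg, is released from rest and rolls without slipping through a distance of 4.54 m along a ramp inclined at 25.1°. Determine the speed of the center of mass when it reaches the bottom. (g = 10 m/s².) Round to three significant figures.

Here I = (2/5)MR², so the shape factor k = I/(MR²) = 0.4.
Since it rolls without slipping, ω = v/R and KE = ½Mv² + ½Iω² = ½(1+k)Mv² = (7/10)Mv².
The vertical drop is h = L sinθ = 4.54 × sin25.1° = 1.926 m.
Setting Mgh = (7/10)Mv² gives v = √(2gh/(1+k)) = √(2·10·1.926/1.4) ≈ 5.25 m/s.

v ≈ 5.25 m/s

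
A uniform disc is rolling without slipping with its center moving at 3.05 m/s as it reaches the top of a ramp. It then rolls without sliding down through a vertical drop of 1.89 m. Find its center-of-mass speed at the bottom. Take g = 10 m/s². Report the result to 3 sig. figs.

v ≈ 5.87 m/s

The moment of inertia is (1/2)MR², giving k ≡ I/(MR²) = 0.5.
Rolling without slipping gives ω = v/R, so the total kinetic energy is ½Mv² + ½Iω² = ½(1+k)Mv² = (3/4)Mv².
Energy conservation: (3/4)Mv₀² + Mgh = (3/4)Mv², so v² = v₀² + 2gh/(1+k).
v = √(3.05² + 2×10×1.89/1.5) = √34.5 ≈ 5.87 m/s.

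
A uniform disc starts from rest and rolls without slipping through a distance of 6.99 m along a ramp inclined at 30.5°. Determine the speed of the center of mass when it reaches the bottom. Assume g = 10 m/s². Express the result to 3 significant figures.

v ≈ 6.88 m/s

The moment of inertia is (1/2)MR², giving k ≡ I/(MR²) = 0.5.
Pure rolling means v = ωR; then KE = ½Mv² + ½I(v/R)² = ½(1+k)Mv² = (3/4)Mv².
The vertical drop is h = L sinθ = 6.99 × sin30.5° = 3.548 m.
Energy conservation: Mgh = (3/4)Mv², so v = √(2gh/(1+k)) = √(2 × 10 × 3.548 / 1.5) ≈ 6.88 m/s.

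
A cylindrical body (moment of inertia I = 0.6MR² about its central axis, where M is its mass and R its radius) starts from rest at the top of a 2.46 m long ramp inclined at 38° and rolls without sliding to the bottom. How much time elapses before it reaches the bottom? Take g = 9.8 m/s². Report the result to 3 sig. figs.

The moment of inertia is 0.6MR², giving k ≡ I/(MR²) = 0.6.
Along the incline Mg sinθ − f = Ma, and torque about the center fR = Iα = kMR²(a/R) gives f = kMa.
Hence a = g sinθ/(1+k) = 9.8×sin38°/1.6 = 3.771 m/s².
Starting from rest, L = ½at², so t = √(2L/a) = √(2×2.46/3.771) ≈ 1.14 s.

t ≈ 1.14 s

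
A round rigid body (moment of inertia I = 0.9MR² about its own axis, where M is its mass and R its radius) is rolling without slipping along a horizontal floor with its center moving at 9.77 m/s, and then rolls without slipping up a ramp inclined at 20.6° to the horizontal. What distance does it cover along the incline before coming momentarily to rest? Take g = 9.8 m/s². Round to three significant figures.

d ≈ 26.3 m

Here I = 0.9MR², so the shape factor k = I/(MR²) = 0.9.
The rolling condition ω = v/R makes the rotational term ½I(v/R)² = ½kMv², so KE_total = ½(1+k)Mv² = (19/20)Mv².
Setting this equal to Mgh gives the vertical rise h = (1+k)v₀²/(2g) = 1.9×9.77²/(2×9.8) = 9.253 m.
The distance along the slope is d = h/sinθ = 9.253/sin20.6° ≈ 26.3 m.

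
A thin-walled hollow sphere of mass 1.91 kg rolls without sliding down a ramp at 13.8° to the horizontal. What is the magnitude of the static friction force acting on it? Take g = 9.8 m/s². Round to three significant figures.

For this body I = (2/3)MR², i.e. k = I/(MR²) = 2/3.
Translational: Mg sinθ − f = Ma. Rotational about the CM: fR = Iα = kMRa, so f = kMa.
Combining, a = g sinθ/(1+k) and f = kMa = kMg sinθ/(1+k).
f = (2/3) × 1.91 × 9.8 × sin13.8° / 1.667 ≈ 1.79 N.

f ≈ 1.79 N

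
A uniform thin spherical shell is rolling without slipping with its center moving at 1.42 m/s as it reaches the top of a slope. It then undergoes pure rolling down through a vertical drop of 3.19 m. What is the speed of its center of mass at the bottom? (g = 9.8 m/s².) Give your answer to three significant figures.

Here I = (2/3)MR², so the shape factor k = I/(MR²) = 2/3.
The rolling condition ω = v/R makes the rotational term ½I(v/R)² = ½kMv², so KE_total = ½(1+k)Mv² = (5/6)Mv².
Energy conservation: (5/6)Mv₀² + Mgh = (5/6)Mv², so v² = v₀² + 2gh/(1+k).
v = √(1.42² + 2×9.8×3.19/1.667) = √39.53 ≈ 6.29 m/s.

v ≈ 6.29 m/s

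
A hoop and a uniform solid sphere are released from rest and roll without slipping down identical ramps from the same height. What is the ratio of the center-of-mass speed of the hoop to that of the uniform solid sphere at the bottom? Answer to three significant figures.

v_ratio ≈ 0.837

Each satisfies Mgh = ½(1+k)Mv² with k = I/(MR²), so v ∝ 1/√(1+k).
For the hoop k = 1; for the uniform solid sphere k = 0.4.
v₁/v₂ = √((1+k₂)/(1+k₁)) = √(1.4/2) ≈ 0.837.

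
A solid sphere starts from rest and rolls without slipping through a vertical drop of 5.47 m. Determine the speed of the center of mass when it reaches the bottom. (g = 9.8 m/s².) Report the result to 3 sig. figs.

With I = (2/5)MR², the ratio k = I/(MR²) is 0.4.
The rolling condition ω = v/R makes the rotational term ½I(v/R)² = ½kMv², so KE_total = ½(1+k)Mv² = (7/10)Mv².
Setting Mgh = (7/10)Mv² gives v = √(2gh/(1+k)) = √(2·9.8·5.47/1.4) ≈ 8.75 m/s.

v ≈ 8.75 m/s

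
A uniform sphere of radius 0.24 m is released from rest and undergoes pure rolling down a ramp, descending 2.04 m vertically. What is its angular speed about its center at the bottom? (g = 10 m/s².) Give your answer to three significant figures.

The moment of inertia is (2/5)MR², giving k ≡ I/(MR²) = 0.4.
The rolling condition ω = v/R makes the rotational term ½I(v/R)² = ½kMv², so KE_total = ½(1+k)Mv² = (7/10)Mv².
Energy conservation Mgh = ½(1+k)Mv² gives v = √(2gh/(1+k)) = √(2 × 10 × 2.04 / 1.4) = 5.398 m/s.
The angular speed follows from ω = v/R = 5.398/0.24 ≈ 22.5 rad/s.

ω ≈ 22.5 rad/s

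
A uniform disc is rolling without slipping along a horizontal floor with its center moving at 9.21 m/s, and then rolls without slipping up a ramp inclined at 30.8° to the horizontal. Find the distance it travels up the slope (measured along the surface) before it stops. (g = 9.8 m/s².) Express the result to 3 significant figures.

d ≈ 12.7 m

The moment of inertia is (1/2)MR², giving k ≡ I/(MR²) = 0.5.
The rolling condition ω = v/R makes the rotational term ½I(v/R)² = ½kMv², so KE_total = ½(1+k)Mv² = (3/4)Mv².
Setting this equal to Mgh gives the vertical rise h = (1+k)v₀²/(2g) = 1.5×9.21²/(2×9.8) = 6.492 m.
Along the incline, d = h/sinθ = 6.492/sin30.8° ≈ 12.7 m.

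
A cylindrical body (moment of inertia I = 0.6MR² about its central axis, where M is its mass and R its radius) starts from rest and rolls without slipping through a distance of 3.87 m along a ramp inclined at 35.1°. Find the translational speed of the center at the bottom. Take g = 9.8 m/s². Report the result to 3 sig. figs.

The moment of inertia is 0.6MR², giving k ≡ I/(MR²) = 0.6.
The rolling condition ω = v/R makes the rotational term ½I(v/R)² = ½kMv², so KE_total = ½(1+k)Mv² = (4/5)Mv².
The vertical drop is h = L sinθ = 3.87 × sin35.1° = 2.225 m.
Energy conservation: Mgh = (4/5)Mv², so v = √(2gh/(1+k)) = √(2 × 9.8 × 2.225 / 1.6) ≈ 5.22 m/s.

v ≈ 5.22 m/s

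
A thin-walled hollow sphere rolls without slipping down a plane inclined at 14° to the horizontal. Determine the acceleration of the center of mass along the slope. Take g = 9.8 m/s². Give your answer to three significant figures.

a ≈ 1.42 m/s²

Here I = (2/3)MR², so the shape factor k = I/(MR²) = 2/3.
Translational: Mg sinθ − f = Ma. Rotational about the CM: fR = Iα = kMRa, so f = kMa.
Eliminating f: Mg sinθ = (1+k)Ma, so a = g sinθ/(1+k) = 9.8 × sin14° / 1.667 ≈ 1.42 m/s².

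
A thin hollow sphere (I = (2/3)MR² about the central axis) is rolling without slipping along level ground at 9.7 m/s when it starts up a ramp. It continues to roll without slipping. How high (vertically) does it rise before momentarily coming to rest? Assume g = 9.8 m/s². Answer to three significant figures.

h ≈ 8.00 m

For this body I = (2/3)MR², i.e. k = I/(MR²) = 2/3.
Since it rolls without slipping, ω = v/R and KE = ½Mv² + ½Iω² = ½(1+k)Mv² = (5/6)Mv².
All of this converts to potential energy at the highest point: (5/6)Mv₀² = Mgh.
Thus h = (1+k)v₀²/(2g) = 1.667 × 9.7² / (2 × 9.8) ≈ 8.00 m.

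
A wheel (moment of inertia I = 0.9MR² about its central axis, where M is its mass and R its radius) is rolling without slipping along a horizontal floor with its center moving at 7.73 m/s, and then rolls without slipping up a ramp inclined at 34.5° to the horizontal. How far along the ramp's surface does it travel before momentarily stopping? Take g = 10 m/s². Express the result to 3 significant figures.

The moment of inertia is 0.9MR², giving k ≡ I/(MR²) = 0.9.
The rolling condition ω = v/R makes the rotational term ½I(v/R)² = ½kMv², so KE_total = ½(1+k)Mv² = (19/20)Mv².
Setting this equal to Mgh gives the vertical rise h = (1+k)v₀²/(2g) = 1.9×7.73²/(2×10) = 5.677 m.
The distance along the slope is d = h/sinθ = 5.677/sin34.5° ≈ 10.0 m.

d ≈ 10.0 m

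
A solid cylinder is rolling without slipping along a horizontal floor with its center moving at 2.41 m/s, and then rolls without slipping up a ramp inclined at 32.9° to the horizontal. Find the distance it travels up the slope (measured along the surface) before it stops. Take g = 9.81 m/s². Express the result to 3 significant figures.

d ≈ 0.817 m

With I = (1/2)MR², the ratio k = I/(MR²) is 0.5.
Since it rolls without slipping, ω = v/R and KE = ½Mv² + ½Iω² = ½(1+k)Mv² = (3/4)Mv².
Setting this equal to Mgh gives the vertical rise h = (1+k)v₀²/(2g) = 1.5×2.41²/(2×9.81) = 0.444 m.
The distance along the slope is d = h/sinθ = 0.444/sin32.9° ≈ 0.817 m.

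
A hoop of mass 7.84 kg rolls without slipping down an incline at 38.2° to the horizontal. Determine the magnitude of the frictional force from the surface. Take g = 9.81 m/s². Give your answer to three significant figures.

f ≈ 23.8 N

For this body I = MR², i.e. k = I/(MR²) = 1.
Along the incline Mg sinθ − f = Ma, and torque about the center fR = Iα = kMR²(a/R) gives f = kMa.
Combining, a = g sinθ/(1+k) and f = kMa = kMg sinθ/(1+k).
f = 1 × 7.84 × 9.81 × sin38.2° / 2 ≈ 23.8 N.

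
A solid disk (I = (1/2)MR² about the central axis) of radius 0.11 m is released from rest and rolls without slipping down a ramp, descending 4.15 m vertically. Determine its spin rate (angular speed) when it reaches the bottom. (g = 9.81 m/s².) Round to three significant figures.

ω ≈ 67.0 rad/s

With I = (1/2)MR², the ratio k = I/(MR²) is 0.5.
Since it rolls without slipping, ω = v/R and KE = ½Mv² + ½Iω² = ½(1+k)Mv² = (3/4)Mv².
Energy conservation Mgh = ½(1+k)Mv² gives v = √(2gh/(1+k)) = √(2 × 9.81 × 4.15 / 1.5) = 7.368 m/s.
Then ω = v/R = 7.368 / 0.11 ≈ 67.0 rad/s.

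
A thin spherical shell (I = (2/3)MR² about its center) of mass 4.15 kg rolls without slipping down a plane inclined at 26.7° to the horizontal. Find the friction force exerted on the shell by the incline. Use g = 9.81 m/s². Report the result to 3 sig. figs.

With I = (2/3)MR², the ratio k = I/(MR²) is 2/3.
Along the incline Mg sinθ − f = Ma, and torque about the center fR = Iα = kMR²(a/R) gives f = kMa.
Combining, a = g sinθ/(1+k) and f = kMa = kMg sinθ/(1+k).
f = (2/3) × 4.15 × 9.81 × sin26.7° / 1.667 ≈ 7.32 N.

f ≈ 7.32 N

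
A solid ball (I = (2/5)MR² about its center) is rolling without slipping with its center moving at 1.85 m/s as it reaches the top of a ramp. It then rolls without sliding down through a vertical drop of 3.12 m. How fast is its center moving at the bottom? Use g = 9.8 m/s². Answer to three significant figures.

The moment of inertia is (2/5)MR², giving k ≡ I/(MR²) = 0.4.
The rolling condition ω = v/R makes the rotational term ½I(v/R)² = ½kMv², so KE_total = ½(1+k)Mv² = (7/10)Mv².
Conserving energy between top and bottom: (7/10)Mv² = (7/10)Mv₀² + Mgh, hence v² = v₀² + 2gh/(1+k).
v = √(1.85² + 2×9.8×3.12/1.4) = √47.1 ≈ 6.86 m/s.

v ≈ 6.86 m/s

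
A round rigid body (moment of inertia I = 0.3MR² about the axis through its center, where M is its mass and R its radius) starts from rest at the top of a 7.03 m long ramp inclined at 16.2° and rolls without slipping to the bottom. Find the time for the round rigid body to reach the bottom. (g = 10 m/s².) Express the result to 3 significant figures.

The moment of inertia is 0.3MR², giving k ≡ I/(MR²) = 0.3.
Translational: Mg sinθ − f = Ma. Rotational about the CM: fR = Iα = kMRa, so f = kMa.
Hence a = g sinθ/(1+k) = 10×sin16.2°/1.3 = 2.146 m/s².
With constant a from rest, t = √(2L/a) = √(2·7.03/2.146) ≈ 2.56 s.

t ≈ 2.56 s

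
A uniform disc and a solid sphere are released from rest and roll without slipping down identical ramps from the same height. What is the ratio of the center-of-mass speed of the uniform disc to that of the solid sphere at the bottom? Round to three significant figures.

Each satisfies Mgh = ½(1+k)Mv² with k = I/(MR²), so v ∝ 1/√(1+k).
For the uniform disc k = 0.5; for the solid sphere k = 0.4.
v₁/v₂ = √((1+k₂)/(1+k₁)) = √(1.4/1.5) ≈ 0.966.

v_ratio ≈ 0.966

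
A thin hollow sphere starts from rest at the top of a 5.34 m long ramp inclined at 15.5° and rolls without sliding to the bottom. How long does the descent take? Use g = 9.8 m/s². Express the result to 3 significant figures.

t ≈ 2.61 s

Here I = (2/3)MR², so the shape factor k = I/(MR²) = 2/3.
Newton's second law down the slope: Mg sinθ − f = Ma. The torque equation fR = Iα (with α = a/R) gives f = kMa.
Hence a = g sinθ/(1+k) = 9.8×sin15.5°/1.667 = 1.571 m/s².
Starting from rest, L = ½at², so t = √(2L/a) = √(2×5.34/1.571) ≈ 2.61 s.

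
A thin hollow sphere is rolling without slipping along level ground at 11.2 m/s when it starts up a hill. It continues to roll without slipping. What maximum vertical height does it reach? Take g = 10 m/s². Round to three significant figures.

The moment of inertia is (2/3)MR², giving k ≡ I/(MR²) = 2/3.
Rolling without slipping gives ω = v/R, so the total kinetic energy is ½Mv² + ½Iω² = ½(1+k)Mv² = (5/6)Mv².
All of this converts to potential energy at the highest point: (5/6)Mv₀² = Mgh.
Thus h = (1+k)v₀²/(2g) = 1.667 × 11.2² / (2 × 10) ≈ 10.5 m.

h ≈ 10.5 m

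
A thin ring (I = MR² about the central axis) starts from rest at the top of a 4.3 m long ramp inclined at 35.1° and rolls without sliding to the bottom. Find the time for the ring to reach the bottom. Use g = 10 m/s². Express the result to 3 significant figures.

t ≈ 1.73 s

Here I = MR², so the shape factor k = I/(MR²) = 1.
Translational: Mg sinθ − f = Ma. Rotational about the CM: fR = Iα = kMRa, so f = kMa.
Hence a = g sinθ/(1+k) = 10×sin35.1°/2 = 2.875 m/s².
Starting from rest, L = ½at², so t = √(2L/a) = √(2×4.3/2.875) ≈ 1.73 s.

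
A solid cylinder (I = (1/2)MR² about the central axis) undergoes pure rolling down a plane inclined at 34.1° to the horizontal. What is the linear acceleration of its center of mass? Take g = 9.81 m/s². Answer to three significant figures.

a ≈ 3.67 m/s²

With I = (1/2)MR², the ratio k = I/(MR²) is 0.5.
Translational: Mg sinθ − f = Ma. Rotational about the CM: fR = Iα = kMRa, so f = kMa.
Eliminating f: Mg sinθ = (1+k)Ma, so a = g sinθ/(1+k) = 9.81 × sin34.1° / 1.5 ≈ 3.67 m/s².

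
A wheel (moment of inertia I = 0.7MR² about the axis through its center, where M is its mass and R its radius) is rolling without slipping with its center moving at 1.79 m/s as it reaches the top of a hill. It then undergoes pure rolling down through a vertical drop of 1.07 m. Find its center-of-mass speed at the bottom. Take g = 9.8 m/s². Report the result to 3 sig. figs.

v ≈ 3.94 m/s

The moment of inertia is 0.7MR², giving k ≡ I/(MR²) = 0.7.
Pure rolling means v = ωR; then KE = ½Mv² + ½I(v/R)² = ½(1+k)Mv² = (17/20)Mv².
Conserving energy between top and bottom: (17/20)Mv² = (17/20)Mv₀² + Mgh, hence v² = v₀² + 2gh/(1+k).
v = √(1.79² + 2×9.8×1.07/1.7) = √15.54 ≈ 3.94 m/s.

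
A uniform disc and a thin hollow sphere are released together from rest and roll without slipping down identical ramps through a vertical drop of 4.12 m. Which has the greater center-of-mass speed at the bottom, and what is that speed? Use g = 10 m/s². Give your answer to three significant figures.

For rolling without slipping, Mgh = ½(1+k)Mv² where k = I/(MR²), so v = √(2gh/(1+k)).
Uniform disc: k = 0.5, giving v = √(2×10×4.12/1.5) = 7.412 m/s.
Thin hollow sphere: k = 2/3, giving v = √(2×10×4.12/1.667) = 7.031 m/s.
The smaller k wins: the uniform disc, at ≈ 7.41 m/s.

the uniform disc, at v ≈ 7.41 m/s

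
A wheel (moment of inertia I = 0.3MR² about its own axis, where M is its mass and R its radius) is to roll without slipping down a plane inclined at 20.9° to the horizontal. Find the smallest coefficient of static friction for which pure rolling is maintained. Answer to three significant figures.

μ_min ≈ 0.0881

The moment of inertia is 0.3MR², giving k ≡ I/(MR²) = 0.3.
Translational: Mg sinθ − f = Ma. Rotational about the CM: fR = Iα = kMRa, so f = kMa.
These give a = g sinθ/(1+k) and the required friction f = kMg sinθ/(1+k).
With N = Mg cosθ, the no-slip condition f ≤ μN gives μ_min = f/N = k tanθ/(1+k).
μ_min = 0.3 × tan20.9° / 1.3 ≈ 0.0881.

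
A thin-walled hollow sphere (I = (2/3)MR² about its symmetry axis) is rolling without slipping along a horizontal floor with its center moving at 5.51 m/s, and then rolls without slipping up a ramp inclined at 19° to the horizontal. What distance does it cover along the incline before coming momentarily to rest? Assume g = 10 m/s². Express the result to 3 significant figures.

Here I = (2/3)MR², so the shape factor k = I/(MR²) = 2/3.
Since it rolls without slipping, ω = v/R and KE = ½Mv² + ½Iω² = ½(1+k)Mv² = (5/6)Mv².
Setting this equal to Mgh gives the vertical rise h = (1+k)v₀²/(2g) = 1.667×5.51²/(2×10) = 2.53 m.
The distance along the slope is d = h/sinθ = 2.53/sin19° ≈ 7.77 m.

d ≈ 7.77 m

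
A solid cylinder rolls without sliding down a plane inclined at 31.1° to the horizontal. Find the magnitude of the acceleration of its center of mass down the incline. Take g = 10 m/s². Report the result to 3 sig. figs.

Here I = (1/2)MR², so the shape factor k = I/(MR²) = 0.5.
Translational: Mg sinθ − f = Ma. Rotational about the CM: fR = Iα = kMRa, so f = kMa.
Eliminating f: Mg sinθ = (1+k)Ma, so a = g sinθ/(1+k) = 10 × sin31.1° / 1.5 ≈ 3.44 m/s².

a ≈ 3.44 m/s²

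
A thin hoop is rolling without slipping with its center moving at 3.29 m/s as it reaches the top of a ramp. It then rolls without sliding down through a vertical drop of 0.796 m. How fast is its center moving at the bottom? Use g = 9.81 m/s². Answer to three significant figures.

The moment of inertia is MR², giving k ≡ I/(MR²) = 1.
The rolling condition ω = v/R makes the rotational term ½I(v/R)² = ½kMv², so KE_total = ½(1+k)Mv² = Mv².
Conserving energy between top and bottom: Mv² = Mv₀² + Mgh, hence v² = v₀² + 2gh/(1+k).
v = √(3.29² + 2×9.81×0.796/2) = √18.63 ≈ 4.32 m/s.

v ≈ 4.32 m/s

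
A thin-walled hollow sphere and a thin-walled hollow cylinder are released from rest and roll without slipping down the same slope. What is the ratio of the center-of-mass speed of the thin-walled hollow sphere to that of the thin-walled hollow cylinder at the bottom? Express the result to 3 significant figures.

Each satisfies Mgh = ½(1+k)Mv² with k = I/(MR²), so v ∝ 1/√(1+k).
For the thin-walled hollow sphere k = 2/3; for the thin-walled hollow cylinder k = 1.
v₁/v₂ = √((1+k₂)/(1+k₁)) = √(2/1.667) ≈ 1.10.

v_ratio ≈ 1.10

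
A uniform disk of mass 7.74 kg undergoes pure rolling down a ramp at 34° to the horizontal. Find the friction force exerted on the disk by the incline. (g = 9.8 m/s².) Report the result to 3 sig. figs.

f ≈ 14.1 N

For this body I = (1/2)MR², i.e. k = I/(MR²) = 0.5.
Along the incline Mg sinθ − f = Ma, and torque about the center fR = Iα = kMR²(a/R) gives f = kMa.
Combining, a = g sinθ/(1+k) and f = kMa = kMg sinθ/(1+k).
f = 0.5 × 7.74 × 9.8 × sin34° / 1.5 ≈ 14.1 N.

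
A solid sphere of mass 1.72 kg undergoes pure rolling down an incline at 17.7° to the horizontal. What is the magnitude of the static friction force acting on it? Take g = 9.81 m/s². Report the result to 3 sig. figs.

For this body I = (2/5)MR², i.e. k = I/(MR²) = 0.4.
Translational: Mg sinθ − f = Ma. Rotational about the CM: fR = Iα = kMRa, so f = kMa.
Combining, a = g sinθ/(1+k) and f = kMa = kMg sinθ/(1+k).
f = 0.4 × 1.72 × 9.81 × sin17.7° / 1.4 ≈ 1.47 N.

f ≈ 1.47 N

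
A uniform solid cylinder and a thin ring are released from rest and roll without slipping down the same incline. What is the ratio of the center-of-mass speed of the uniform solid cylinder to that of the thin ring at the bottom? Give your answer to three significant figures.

Each satisfies Mgh = ½(1+k)Mv² with k = I/(MR²), so v ∝ 1/√(1+k).
For the uniform solid cylinder k = 0.5; for the thin ring k = 1.
v₁/v₂ = √((1+k₂)/(1+k₁)) = √(2/1.5) ≈ 1.15.

v_ratio ≈ 1.15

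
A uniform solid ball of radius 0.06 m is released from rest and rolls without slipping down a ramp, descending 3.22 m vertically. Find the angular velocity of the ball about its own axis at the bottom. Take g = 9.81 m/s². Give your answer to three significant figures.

ω ≈ 112 rad/s

With I = (2/5)MR², the ratio k = I/(MR²) is 0.4.
Since it rolls without slipping, ω = v/R and KE = ½Mv² + ½Iω² = ½(1+k)Mv² = (7/10)Mv².
Energy conservation Mgh = ½(1+k)Mv² gives v = √(2gh/(1+k)) = √(2 × 9.81 × 3.22 / 1.4) = 6.718 m/s.
The angular speed follows from ω = v/R = 6.718/0.06 ≈ 112 rad/s.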